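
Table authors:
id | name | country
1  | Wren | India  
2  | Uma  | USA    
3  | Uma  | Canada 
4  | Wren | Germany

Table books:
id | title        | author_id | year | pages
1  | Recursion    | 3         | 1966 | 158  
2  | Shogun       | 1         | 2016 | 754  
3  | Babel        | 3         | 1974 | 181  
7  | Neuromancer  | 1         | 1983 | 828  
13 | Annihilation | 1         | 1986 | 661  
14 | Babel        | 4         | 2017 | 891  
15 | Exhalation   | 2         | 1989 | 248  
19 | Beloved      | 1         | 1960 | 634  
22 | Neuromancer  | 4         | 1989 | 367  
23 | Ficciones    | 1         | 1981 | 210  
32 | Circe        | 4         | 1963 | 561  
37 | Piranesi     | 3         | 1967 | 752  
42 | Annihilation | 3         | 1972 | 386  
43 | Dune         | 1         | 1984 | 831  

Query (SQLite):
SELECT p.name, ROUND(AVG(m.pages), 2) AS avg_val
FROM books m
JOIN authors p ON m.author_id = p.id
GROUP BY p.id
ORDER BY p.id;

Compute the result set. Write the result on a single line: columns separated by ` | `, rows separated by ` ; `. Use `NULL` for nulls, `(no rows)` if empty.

Join each books row to its authors via author_id.
Group joined rows by authors.id; compute ROUND(AVG(m.pages), 2) per group.
  1: ids {2, 7, 13, 19, 23, 43} → ROUND(AVG(m.pages), 2)=653
  2: ids {15} → ROUND(AVG(m.pages), 2)=248
  3: ids {1, 3, 37, 42} → ROUND(AVG(m.pages), 2)=369.25
  4: ids {14, 22, 32} → ROUND(AVG(m.pages), 2)=606.33

Wren | 653 ; Uma | 248 ; Uma | 369.25 ; Wren | 606.33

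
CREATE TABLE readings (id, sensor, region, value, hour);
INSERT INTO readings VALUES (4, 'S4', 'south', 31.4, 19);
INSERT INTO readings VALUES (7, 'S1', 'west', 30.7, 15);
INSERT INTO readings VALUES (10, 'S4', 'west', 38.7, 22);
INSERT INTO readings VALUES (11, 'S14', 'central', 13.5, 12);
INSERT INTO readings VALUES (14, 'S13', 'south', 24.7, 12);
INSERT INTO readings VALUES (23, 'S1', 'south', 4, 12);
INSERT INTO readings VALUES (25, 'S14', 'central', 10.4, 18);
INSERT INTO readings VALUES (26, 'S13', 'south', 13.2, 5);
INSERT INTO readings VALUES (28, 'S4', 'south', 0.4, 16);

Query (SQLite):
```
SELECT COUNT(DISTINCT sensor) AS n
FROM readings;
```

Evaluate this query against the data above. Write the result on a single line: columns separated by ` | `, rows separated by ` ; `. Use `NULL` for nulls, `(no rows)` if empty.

4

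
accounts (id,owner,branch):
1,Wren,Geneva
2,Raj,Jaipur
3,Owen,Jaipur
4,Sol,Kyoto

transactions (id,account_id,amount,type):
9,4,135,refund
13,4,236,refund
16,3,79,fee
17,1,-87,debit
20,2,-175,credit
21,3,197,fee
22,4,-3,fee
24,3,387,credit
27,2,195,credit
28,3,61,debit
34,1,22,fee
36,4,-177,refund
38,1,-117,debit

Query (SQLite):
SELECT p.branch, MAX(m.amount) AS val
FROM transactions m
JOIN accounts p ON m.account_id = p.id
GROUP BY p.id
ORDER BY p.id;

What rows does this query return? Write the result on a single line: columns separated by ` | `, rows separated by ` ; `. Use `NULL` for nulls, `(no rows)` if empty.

Geneva | 22 ; Jaipur | 195 ; Jaipur | 387 ; Kyoto | 236

Join each transactions row to its accounts via account_id.
Group joined rows by accounts.id; compute MAX(m.amount) per group.
  1: ids {17, 34, 38} → MAX(m.amount)=22
  2: ids {20, 27} → MAX(m.amount)=195
  3: ids {16, 21, 24, 28} → MAX(m.amount)=387
  4: ids {9, 13, 22, 36} → MAX(m.amount)=236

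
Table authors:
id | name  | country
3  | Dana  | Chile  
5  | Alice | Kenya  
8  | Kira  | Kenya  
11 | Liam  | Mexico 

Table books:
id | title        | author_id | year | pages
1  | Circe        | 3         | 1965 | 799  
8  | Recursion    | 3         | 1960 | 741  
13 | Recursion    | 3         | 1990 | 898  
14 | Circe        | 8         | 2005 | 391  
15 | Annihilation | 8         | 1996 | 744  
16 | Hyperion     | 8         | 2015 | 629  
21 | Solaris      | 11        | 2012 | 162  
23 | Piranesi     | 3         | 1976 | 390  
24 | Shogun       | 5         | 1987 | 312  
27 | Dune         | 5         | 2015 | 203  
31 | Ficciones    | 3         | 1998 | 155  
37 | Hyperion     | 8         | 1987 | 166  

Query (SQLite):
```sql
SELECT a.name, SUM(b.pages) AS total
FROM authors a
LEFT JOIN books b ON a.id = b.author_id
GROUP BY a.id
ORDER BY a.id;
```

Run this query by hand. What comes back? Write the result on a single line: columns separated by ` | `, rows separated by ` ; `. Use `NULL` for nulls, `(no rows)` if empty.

Dana | 2983 ; Alice | 515 ; Kira | 1930 ; Liam | 162

LEFT JOIN keeps every authors row; unmatched ones get NULL for books columns.
Group by authors.id and compute SUM(b.pages). SUM over an all-NULL group is NULL.
  3: ids {1, 8, 13, 23, 31} → SUM(b.pages)=2983
  5: ids {24, 27} → SUM(b.pages)=515
  8: ids {14, 15, 16, 37} → SUM(b.pages)=1930
  11: ids {21} → SUM(b.pages)=162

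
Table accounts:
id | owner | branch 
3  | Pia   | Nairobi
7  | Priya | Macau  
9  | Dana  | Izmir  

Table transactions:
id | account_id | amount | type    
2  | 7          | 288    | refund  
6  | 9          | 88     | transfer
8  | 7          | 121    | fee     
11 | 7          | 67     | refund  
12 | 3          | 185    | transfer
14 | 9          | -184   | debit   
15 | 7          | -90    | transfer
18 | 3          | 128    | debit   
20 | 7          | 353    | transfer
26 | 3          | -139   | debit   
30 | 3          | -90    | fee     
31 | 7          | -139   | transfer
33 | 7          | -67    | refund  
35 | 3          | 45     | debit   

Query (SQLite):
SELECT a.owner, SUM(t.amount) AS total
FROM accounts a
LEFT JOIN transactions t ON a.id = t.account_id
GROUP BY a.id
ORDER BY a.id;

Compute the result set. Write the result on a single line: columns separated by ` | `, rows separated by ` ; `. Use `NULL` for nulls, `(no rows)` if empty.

LEFT JOIN keeps every accounts row; unmatched ones get NULL for transactions columns.
Group by accounts.id and compute SUM(t.amount). SUM over an all-NULL group is NULL.
  3: ids {12, 18, 26, 30, 35} → SUM(t.amount)=129
  7: ids {2, 8, 11, 15, 20, 31, 33} → SUM(t.amount)=533
  9: ids {6, 14} → SUM(t.amount)=-96

Pia | 129 ; Priya | 533 ; Dana | -96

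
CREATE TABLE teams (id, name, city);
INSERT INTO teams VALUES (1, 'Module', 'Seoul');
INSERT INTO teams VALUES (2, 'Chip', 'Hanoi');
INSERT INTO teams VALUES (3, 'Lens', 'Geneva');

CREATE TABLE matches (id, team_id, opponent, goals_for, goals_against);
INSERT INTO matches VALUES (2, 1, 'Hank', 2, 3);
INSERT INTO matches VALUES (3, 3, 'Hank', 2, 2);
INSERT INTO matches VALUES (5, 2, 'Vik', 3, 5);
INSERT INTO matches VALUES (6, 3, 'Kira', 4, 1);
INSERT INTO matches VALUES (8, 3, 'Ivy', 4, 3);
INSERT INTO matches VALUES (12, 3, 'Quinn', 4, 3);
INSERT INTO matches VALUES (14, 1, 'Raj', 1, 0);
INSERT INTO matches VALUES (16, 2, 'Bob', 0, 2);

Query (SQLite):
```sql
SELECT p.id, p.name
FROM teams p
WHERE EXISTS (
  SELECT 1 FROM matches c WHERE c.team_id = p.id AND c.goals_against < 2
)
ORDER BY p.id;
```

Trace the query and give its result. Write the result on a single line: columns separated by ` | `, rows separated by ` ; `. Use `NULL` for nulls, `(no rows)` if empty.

For each teams row, check whether any matches with matching team_id has goals_against < 2.
Keep rows where that is true.

1 | Module ; 3 | Lens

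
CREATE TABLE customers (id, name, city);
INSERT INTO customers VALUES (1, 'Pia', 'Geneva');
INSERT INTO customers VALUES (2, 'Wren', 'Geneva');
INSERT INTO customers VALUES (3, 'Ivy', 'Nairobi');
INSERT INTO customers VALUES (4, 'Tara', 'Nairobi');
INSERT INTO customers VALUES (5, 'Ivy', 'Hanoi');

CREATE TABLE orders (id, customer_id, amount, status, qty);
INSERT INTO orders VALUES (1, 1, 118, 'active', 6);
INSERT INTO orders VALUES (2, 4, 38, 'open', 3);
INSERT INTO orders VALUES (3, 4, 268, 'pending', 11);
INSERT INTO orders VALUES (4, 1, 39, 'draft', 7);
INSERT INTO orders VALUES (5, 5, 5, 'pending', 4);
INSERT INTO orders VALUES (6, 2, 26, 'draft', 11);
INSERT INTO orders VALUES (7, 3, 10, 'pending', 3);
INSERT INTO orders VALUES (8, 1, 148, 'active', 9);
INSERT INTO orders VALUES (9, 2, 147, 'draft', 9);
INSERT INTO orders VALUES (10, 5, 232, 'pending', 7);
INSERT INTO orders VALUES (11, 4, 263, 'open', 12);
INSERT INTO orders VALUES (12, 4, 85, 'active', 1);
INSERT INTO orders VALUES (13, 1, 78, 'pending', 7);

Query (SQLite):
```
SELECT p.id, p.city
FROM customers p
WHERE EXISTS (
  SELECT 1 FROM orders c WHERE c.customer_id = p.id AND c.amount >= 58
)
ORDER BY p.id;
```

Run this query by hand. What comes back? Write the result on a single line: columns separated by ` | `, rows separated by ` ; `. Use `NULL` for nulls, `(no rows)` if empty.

For each customers row, check whether any orders with matching customer_id has amount >= 58.
Keep rows where that is true.

1 | Geneva ; 2 | Geneva ; 4 | Nairobi ; 5 | Hanoi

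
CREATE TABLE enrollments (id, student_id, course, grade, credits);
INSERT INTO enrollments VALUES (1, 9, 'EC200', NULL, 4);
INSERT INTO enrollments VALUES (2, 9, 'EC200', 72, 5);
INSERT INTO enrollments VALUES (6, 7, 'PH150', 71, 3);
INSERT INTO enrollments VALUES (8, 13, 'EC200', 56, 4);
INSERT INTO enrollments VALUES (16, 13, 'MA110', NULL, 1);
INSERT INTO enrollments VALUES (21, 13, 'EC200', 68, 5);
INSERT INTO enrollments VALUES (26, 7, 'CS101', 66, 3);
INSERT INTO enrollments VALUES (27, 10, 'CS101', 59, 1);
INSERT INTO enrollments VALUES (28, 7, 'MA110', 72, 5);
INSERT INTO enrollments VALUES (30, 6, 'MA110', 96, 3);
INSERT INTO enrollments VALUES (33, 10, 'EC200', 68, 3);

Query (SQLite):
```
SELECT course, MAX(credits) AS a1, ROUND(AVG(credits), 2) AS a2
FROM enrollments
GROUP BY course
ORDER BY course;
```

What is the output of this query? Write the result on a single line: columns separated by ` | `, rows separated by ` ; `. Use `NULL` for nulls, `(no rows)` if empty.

CS101 | 3 | 2 ; EC200 | 5 | 4.2 ; MA110 | 5 | 3 ; PH150 | 3 | 3

Group enrollments by course.
Per group compute: MAX(credits), ROUND(AVG(credits), 2).
  CS101: ids {26, 27} → MAX(credits)=3, ROUND(AVG(credits), 2)=2
  EC200: ids {1, 2, 8, 21, 33} → MAX(credits)=5, ROUND(AVG(credits), 2)=4.2
  MA110: ids {16, 28, 30} → MAX(credits)=5, ROUND(AVG(credits), 2)=3
  PH150: ids {6} → MAX(credits)=3, ROUND(AVG(credits), 2)=3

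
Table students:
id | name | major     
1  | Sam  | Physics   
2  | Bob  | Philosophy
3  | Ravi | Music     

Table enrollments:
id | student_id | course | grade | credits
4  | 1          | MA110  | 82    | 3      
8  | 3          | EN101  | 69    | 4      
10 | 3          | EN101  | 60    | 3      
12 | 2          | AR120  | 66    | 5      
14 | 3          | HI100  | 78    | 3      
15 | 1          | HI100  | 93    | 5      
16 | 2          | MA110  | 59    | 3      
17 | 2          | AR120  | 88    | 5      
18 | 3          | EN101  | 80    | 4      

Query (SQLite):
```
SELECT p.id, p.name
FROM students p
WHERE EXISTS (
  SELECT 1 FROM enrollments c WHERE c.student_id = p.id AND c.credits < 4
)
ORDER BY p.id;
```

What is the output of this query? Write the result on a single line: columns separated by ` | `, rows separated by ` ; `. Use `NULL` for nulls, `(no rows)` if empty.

For each students row, check whether any enrollments with matching student_id has credits < 4.
Keep rows where that is true.

1 | Sam ; 2 | Bob ; 3 | Ravi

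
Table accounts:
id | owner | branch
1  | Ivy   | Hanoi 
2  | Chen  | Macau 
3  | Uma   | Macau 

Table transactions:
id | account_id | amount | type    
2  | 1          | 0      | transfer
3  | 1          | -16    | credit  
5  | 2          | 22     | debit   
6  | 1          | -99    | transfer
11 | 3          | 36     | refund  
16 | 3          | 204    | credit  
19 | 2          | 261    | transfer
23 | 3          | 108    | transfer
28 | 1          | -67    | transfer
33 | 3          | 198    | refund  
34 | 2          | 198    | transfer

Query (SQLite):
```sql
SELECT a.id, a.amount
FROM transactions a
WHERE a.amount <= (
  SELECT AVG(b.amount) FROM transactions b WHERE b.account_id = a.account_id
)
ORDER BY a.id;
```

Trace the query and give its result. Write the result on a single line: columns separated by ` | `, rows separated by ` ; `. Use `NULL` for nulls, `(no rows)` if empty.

5 | 22 ; 6 | -99 ; 11 | 36 ; 23 | 108 ; 28 | -67

For each transactions row a, compute AVG(amount) over rows sharing a.account_id.
Keep row a if a.amount <= that per-group AVG.
  account_id=1: AVG(amount) = -45.5
  account_id=2: AVG(amount) = 160.333333
  account_id=3: AVG(amount) = 136.5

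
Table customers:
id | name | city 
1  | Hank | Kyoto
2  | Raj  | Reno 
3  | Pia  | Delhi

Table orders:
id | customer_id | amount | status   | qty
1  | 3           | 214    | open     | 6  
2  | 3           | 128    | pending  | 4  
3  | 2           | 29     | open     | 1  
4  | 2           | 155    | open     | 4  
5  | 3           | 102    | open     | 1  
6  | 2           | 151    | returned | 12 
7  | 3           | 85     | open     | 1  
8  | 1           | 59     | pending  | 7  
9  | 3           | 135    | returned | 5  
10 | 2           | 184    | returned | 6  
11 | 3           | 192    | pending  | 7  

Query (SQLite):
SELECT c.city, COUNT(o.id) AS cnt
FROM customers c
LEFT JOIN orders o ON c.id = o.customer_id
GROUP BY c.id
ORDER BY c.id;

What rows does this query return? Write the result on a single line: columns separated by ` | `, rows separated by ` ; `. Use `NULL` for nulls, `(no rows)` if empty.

Kyoto | 1 ; Reno | 4 ; Delhi | 6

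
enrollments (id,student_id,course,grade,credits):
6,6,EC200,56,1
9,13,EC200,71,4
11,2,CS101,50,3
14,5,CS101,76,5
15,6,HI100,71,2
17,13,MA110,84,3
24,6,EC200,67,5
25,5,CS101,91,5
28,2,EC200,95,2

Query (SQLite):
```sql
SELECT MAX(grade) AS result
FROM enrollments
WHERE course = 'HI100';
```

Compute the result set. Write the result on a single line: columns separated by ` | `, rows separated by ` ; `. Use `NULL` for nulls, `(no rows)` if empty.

71

Rows where course='HI100' → grade values: [71].
MAX of non-NULL values = 71.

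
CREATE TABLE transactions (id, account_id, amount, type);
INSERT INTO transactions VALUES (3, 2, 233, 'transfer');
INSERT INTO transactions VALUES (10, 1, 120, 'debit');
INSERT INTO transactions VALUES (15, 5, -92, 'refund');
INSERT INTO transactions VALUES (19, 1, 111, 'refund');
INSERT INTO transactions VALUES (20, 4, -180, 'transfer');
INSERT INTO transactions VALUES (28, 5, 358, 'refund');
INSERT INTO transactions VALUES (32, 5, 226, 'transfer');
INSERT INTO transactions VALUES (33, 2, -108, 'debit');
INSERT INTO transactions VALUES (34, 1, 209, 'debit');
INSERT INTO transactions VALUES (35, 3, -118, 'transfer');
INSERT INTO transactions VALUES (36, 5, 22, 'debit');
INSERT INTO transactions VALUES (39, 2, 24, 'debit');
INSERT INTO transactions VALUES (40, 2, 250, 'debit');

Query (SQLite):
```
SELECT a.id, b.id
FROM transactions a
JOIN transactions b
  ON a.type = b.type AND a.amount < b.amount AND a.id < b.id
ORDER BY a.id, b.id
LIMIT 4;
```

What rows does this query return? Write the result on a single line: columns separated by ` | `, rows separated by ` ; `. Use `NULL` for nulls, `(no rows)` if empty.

Pairs (a,b) with same type, a.amount < b.amount, a.id < b.id.
type groups: debit:{10,33,34,36,39,40} refund:{15,19,28} transfer:{3,20,32,35}
Ordered by (a.id, b.id); first 4.

10 | 34 ; 10 | 40 ; 15 | 19 ; 15 | 28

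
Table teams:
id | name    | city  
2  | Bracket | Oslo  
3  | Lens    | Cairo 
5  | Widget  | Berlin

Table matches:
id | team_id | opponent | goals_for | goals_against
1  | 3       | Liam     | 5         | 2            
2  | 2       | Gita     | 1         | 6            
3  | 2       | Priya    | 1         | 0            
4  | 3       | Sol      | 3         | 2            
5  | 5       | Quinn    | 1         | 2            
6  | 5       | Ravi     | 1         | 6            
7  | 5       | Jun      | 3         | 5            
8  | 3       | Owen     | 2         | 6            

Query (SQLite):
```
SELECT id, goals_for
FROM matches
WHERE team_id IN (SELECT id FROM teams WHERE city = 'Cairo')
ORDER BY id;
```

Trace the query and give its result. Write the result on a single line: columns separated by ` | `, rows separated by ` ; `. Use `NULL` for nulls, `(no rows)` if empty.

1 | 5 ; 4 | 3 ; 8 | 2

Inner query: teams.id where city = 'Cairo'.
Outer: keep matches rows whose team_id is in that set.
Inner query → {3}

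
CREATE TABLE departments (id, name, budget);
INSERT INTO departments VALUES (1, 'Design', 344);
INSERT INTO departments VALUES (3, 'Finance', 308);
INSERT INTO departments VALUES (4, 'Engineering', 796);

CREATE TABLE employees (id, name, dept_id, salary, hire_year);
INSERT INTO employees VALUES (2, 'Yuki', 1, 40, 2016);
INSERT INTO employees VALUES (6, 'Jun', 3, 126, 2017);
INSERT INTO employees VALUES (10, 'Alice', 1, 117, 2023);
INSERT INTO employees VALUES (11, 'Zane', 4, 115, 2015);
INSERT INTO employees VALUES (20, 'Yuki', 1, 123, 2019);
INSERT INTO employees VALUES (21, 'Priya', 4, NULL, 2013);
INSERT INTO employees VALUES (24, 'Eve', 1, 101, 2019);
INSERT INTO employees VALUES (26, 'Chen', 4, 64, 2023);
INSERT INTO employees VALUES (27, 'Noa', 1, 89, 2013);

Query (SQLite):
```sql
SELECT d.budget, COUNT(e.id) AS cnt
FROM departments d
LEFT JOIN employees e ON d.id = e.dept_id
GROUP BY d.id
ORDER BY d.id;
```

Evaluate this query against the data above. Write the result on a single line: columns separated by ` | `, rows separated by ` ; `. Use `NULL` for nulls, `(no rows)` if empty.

LEFT JOIN keeps every departments row; unmatched ones get NULL for employees columns.
Group by departments.id and compute COUNT(e.id). COUNT(col) of an all-NULL group is 0.
  1: ids {2, 10, 20, 24, 27} → COUNT(e.id)=5
  3: ids {6} → COUNT(e.id)=1
  4: ids {11, 21, 26} → COUNT(e.id)=3

344 | 5 ; 308 | 1 ; 796 | 3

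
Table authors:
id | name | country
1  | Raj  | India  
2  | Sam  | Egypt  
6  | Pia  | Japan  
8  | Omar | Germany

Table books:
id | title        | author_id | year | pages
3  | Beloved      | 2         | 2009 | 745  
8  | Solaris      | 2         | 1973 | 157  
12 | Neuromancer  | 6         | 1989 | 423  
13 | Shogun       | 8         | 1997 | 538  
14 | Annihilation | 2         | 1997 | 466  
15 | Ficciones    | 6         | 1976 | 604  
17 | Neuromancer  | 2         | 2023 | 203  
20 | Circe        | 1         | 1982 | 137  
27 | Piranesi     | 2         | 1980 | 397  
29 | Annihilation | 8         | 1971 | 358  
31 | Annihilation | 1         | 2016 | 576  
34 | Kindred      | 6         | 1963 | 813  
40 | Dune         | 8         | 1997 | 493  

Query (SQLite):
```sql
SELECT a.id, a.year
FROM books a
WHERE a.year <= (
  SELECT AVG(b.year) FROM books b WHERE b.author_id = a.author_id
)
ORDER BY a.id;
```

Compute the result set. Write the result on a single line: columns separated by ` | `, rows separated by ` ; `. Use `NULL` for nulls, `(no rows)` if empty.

8 | 1973 ; 15 | 1976 ; 20 | 1982 ; 27 | 1980 ; 29 | 1971 ; 34 | 1963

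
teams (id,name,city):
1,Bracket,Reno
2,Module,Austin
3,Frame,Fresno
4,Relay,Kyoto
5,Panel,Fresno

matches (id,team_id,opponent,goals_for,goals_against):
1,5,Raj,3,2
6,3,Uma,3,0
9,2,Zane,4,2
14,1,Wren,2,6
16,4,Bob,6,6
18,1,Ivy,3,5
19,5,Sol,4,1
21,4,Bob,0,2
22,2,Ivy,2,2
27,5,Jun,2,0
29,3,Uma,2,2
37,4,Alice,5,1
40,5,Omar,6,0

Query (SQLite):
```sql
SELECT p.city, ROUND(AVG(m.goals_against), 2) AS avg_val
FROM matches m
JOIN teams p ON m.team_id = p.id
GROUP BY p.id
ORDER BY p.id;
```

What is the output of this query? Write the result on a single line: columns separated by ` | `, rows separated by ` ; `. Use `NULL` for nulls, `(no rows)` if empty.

Reno | 5.5 ; Austin | 2 ; Fresno | 1 ; Kyoto | 3 ; Fresno | 0.75

Join each matches row to its teams via team_id.
Group joined rows by teams.id; compute ROUND(AVG(m.goals_against), 2) per group.
  1: ids {14, 18} → ROUND(AVG(m.goals_against), 2)=5.5
  2: ids {9, 22} → ROUND(AVG(m.goals_against), 2)=2
  3: ids {6, 29} → ROUND(AVG(m.goals_against), 2)=1
  4: ids {16, 21, 37} → ROUND(AVG(m.goals_against), 2)=3
  5: ids {1, 19, 27, 40} → ROUND(AVG(m.goals_against), 2)=0.75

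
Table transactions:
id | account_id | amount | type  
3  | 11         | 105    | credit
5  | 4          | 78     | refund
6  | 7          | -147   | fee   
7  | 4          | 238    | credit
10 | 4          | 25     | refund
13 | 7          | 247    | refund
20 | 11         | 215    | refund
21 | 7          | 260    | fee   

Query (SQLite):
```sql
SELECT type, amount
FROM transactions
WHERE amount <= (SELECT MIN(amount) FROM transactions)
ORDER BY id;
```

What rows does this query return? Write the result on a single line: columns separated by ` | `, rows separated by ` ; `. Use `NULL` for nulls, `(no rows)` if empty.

Scalar subquery: MIN(amount) over all transactions rows = -147.
Keep rows where amount <= that value.

fee | -147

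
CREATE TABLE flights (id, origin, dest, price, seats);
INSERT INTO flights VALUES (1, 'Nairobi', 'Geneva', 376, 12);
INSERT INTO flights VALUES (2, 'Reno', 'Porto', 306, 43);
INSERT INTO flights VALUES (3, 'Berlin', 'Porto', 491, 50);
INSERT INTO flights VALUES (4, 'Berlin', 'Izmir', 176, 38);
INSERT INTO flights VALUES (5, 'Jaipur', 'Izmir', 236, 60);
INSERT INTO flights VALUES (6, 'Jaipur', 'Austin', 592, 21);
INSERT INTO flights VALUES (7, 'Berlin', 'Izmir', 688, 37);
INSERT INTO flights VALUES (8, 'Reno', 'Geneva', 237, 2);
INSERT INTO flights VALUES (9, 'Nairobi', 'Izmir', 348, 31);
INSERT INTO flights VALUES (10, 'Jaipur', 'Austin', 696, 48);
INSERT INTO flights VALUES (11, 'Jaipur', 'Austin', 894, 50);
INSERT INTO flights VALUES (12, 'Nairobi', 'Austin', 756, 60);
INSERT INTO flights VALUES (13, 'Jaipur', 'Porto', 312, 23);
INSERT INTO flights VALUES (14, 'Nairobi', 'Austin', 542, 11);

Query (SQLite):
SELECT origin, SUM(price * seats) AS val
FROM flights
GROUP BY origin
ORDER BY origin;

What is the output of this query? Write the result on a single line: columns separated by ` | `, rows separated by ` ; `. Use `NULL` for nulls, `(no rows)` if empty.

For each row compute price * seats.
Group by origin; take SUM of the expression per group.
  Berlin: ids {3, 4, 7} → SUM(price * seats)=56694
  Jaipur: ids {5, 6, 10, 11, 13} → SUM(price * seats)=111876
  Nairobi: ids {1, 9, 12, 14} → SUM(price * seats)=66622
  Reno: ids {2, 8} → SUM(price * seats)=13632

Berlin | 56694 ; Jaipur | 111876 ; Nairobi | 66622 ; Reno | 13632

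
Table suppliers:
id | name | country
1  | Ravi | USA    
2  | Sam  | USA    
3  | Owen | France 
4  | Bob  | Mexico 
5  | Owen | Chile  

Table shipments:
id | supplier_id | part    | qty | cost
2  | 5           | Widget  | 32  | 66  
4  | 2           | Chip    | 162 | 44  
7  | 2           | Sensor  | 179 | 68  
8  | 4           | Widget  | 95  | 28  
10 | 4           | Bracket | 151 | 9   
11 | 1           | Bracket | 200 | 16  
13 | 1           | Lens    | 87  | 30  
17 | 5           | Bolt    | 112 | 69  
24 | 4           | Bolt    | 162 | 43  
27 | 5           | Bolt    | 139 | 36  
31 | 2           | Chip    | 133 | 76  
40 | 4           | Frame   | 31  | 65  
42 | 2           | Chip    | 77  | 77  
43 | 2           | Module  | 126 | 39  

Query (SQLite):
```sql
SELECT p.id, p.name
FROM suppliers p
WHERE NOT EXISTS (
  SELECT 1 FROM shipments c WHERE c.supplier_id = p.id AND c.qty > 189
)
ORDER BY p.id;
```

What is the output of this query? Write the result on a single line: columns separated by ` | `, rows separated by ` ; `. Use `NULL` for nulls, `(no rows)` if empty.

2 | Sam ; 3 | Owen ; 4 | Bob ; 5 | Owen

For each suppliers row, check whether any shipments with matching supplier_id has qty > 189.
Keep rows where that is false.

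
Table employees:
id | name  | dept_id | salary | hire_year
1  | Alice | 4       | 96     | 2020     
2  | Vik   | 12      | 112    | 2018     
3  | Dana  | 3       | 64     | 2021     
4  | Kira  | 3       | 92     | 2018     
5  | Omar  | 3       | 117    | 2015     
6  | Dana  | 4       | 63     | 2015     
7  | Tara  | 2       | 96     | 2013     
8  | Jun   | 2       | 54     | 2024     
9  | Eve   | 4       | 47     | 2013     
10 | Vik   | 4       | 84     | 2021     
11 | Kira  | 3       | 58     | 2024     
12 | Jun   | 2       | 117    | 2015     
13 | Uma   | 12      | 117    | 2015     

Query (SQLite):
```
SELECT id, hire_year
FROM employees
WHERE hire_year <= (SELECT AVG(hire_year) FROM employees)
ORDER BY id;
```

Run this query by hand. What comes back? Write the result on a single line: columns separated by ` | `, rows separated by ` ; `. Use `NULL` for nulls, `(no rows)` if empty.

5 | 2015 ; 6 | 2015 ; 7 | 2013 ; 9 | 2013 ; 12 | 2015 ; 13 | 2015

Scalar subquery: AVG(hire_year) over all employees rows = 2017.846154 (≈; comparison uses full precision).
Keep rows where hire_year <= that value.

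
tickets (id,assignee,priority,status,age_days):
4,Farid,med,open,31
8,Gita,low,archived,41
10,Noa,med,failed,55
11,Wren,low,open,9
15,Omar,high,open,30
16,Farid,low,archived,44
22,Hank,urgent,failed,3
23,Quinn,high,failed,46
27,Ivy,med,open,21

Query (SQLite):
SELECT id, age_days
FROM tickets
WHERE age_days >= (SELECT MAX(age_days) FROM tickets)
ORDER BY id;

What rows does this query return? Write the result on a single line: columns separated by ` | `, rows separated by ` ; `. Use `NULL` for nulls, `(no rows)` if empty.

10 | 55

Scalar subquery: MAX(age_days) over all tickets rows = 55.
Keep rows where age_days >= that value.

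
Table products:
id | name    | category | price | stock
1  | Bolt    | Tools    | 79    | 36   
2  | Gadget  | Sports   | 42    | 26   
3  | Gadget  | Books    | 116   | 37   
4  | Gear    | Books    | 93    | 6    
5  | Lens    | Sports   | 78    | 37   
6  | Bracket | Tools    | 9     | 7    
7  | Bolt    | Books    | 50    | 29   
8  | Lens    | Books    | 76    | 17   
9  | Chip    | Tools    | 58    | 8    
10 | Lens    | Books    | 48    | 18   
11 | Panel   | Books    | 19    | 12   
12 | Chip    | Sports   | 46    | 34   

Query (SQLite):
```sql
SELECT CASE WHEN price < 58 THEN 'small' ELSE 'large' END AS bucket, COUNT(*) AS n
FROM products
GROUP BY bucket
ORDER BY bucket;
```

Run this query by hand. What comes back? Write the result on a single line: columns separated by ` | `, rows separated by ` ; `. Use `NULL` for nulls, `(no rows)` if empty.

Bucket rows by price < 58 → 'small' else 'large'; count each bucket.

large | 6 ; small | 6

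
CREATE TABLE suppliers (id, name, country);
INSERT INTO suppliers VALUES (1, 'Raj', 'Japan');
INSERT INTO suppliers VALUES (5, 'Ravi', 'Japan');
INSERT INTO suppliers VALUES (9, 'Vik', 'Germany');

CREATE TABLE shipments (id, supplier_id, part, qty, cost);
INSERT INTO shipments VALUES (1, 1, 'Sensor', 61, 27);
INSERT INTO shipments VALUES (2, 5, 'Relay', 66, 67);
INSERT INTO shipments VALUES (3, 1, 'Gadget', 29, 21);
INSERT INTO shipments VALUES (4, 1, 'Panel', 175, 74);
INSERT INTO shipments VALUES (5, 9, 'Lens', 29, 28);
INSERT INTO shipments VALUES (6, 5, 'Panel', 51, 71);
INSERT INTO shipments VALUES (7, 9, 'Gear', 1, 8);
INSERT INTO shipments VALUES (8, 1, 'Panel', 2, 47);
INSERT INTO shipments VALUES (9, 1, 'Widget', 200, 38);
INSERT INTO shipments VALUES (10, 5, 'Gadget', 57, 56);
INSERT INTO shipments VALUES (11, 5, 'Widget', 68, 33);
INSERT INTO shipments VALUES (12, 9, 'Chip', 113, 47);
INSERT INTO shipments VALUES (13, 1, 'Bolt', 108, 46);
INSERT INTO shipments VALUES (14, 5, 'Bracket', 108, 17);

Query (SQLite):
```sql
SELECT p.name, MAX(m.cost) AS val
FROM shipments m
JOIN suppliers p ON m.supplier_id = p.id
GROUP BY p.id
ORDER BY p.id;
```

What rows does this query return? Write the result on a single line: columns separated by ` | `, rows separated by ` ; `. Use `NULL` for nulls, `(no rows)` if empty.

Join each shipments row to its suppliers via supplier_id.
Group joined rows by suppliers.id; compute MAX(m.cost) per group.
  1: ids {1, 3, 4, 8, 9, 13} → MAX(m.cost)=74
  5: ids {2, 6, 10, 11, 14} → MAX(m.cost)=71
  9: ids {5, 7, 12} → MAX(m.cost)=47

Raj | 74 ; Ravi | 71 ; Vik | 47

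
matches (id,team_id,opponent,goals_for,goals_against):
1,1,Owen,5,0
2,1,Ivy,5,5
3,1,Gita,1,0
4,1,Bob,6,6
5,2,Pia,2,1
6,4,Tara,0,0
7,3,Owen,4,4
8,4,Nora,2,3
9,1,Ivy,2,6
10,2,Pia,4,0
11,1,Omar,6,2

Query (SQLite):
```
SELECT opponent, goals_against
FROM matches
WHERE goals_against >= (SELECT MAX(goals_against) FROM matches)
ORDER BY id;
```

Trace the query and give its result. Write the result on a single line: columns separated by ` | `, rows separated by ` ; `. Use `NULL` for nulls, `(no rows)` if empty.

Scalar subquery: MAX(goals_against) over all matches rows = 6.
Keep rows where goals_against >= that value.

Bob | 6 ; Ivy | 6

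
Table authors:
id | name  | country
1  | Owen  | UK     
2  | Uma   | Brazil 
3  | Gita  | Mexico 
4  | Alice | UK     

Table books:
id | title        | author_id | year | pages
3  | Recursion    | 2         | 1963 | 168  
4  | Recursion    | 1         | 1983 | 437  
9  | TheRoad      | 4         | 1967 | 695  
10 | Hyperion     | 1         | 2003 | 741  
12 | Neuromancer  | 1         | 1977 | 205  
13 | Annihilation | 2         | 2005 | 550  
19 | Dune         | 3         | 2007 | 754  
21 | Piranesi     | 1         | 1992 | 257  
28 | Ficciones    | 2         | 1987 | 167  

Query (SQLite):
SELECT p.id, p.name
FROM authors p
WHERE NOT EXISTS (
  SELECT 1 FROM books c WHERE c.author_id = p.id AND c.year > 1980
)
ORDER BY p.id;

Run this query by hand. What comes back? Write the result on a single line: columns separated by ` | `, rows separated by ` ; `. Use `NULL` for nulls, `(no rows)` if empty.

4 | Alice

For each authors row, check whether any books with matching author_id has year > 1980.
Keep rows where that is false.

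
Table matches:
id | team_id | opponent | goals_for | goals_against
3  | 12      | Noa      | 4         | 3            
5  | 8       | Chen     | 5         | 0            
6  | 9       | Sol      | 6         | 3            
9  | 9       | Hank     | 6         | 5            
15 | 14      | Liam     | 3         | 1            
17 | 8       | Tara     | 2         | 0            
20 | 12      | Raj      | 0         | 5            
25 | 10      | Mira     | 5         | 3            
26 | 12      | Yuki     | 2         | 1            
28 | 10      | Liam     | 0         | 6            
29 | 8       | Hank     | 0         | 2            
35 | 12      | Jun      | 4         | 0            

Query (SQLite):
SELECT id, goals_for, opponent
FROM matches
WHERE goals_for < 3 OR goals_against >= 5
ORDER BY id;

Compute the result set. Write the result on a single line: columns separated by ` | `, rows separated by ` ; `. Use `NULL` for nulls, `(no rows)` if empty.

9 | 6 | Hank ; 17 | 2 | Tara ; 20 | 0 | Raj ; 26 | 2 | Yuki ; 28 | 0 | Liam ; 29 | 0 | Hank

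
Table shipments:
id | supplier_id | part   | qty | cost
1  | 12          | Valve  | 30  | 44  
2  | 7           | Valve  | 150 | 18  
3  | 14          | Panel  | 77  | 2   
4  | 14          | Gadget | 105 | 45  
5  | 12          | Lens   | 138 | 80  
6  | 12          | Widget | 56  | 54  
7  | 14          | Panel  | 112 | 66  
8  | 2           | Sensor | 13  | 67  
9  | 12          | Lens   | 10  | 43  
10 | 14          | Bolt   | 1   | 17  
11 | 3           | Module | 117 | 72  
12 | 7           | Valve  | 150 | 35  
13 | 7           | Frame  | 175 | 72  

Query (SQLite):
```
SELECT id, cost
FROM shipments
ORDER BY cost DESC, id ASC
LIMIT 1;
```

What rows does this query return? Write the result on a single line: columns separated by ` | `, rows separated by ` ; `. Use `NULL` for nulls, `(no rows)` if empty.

5 | 80

Sort by cost desc, tiebreak id asc: (80, id=5), (72, id=11), (72, id=13), (67, id=8) …. Take first 1.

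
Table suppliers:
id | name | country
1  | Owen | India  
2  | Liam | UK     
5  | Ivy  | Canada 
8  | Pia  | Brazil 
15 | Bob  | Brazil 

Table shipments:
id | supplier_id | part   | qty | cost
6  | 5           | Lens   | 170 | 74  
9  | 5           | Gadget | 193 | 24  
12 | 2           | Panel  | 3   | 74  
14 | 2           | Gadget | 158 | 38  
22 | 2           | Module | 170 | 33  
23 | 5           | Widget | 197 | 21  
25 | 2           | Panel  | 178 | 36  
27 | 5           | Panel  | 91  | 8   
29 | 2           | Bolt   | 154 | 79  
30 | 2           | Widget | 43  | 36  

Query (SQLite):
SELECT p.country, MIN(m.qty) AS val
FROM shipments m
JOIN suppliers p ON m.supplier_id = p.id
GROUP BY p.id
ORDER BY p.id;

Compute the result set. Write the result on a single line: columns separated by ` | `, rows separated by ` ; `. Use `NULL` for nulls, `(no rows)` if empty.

UK | 3 ; Canada | 91

Join each shipments row to its suppliers via supplier_id.
Group joined rows by suppliers.id; compute MIN(m.qty) per group.
  2: ids {12, 14, 22, 25, 29, 30} → MIN(m.qty)=3
  5: ids {6, 9, 23, 27} → MIN(m.qty)=91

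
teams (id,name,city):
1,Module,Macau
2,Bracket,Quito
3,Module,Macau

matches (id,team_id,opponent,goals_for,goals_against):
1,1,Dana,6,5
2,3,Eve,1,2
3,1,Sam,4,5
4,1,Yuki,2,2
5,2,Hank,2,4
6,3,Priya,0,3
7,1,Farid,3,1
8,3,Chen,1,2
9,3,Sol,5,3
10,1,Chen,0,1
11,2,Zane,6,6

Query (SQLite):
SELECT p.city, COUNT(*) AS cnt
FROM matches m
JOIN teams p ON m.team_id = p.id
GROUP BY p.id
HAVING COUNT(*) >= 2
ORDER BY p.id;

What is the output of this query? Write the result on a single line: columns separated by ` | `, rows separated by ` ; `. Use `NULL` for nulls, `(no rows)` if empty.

Macau | 5 ; Quito | 2 ; Macau | 4

Join each matches row to its teams via team_id.
Group joined rows by teams.id; compute COUNT(*) per group.
HAVING: keep groups with count ≥ 2.
  1: ids {1, 3, 4, 7, 10} → COUNT(*)=5
  2: ids {5, 11} → COUNT(*)=2
  3: ids {2, 6, 8, 9} → COUNT(*)=4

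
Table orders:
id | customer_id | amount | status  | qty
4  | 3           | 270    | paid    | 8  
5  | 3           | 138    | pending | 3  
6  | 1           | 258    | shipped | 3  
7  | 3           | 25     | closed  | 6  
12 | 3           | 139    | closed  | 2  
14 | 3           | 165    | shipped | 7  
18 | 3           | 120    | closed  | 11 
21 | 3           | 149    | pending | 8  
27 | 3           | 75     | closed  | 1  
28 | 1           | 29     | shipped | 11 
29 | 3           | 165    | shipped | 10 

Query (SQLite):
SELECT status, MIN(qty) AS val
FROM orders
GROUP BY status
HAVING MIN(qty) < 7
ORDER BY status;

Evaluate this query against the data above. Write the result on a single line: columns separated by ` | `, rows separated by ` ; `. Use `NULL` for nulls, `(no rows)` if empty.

closed | 1 ; pending | 3 ; shipped | 3

Partition orders by status; compute MIN(qty) within each group.
HAVING: keep groups where MIN(qty) < 7.
  closed: ids {7, 12, 18, 27} → MIN(qty)=1
  paid: ids {4} → MIN(qty)=8
  pending: ids {5, 21} → MIN(qty)=3
  shipped: ids {6, 14, 28, 29} → MIN(qty)=3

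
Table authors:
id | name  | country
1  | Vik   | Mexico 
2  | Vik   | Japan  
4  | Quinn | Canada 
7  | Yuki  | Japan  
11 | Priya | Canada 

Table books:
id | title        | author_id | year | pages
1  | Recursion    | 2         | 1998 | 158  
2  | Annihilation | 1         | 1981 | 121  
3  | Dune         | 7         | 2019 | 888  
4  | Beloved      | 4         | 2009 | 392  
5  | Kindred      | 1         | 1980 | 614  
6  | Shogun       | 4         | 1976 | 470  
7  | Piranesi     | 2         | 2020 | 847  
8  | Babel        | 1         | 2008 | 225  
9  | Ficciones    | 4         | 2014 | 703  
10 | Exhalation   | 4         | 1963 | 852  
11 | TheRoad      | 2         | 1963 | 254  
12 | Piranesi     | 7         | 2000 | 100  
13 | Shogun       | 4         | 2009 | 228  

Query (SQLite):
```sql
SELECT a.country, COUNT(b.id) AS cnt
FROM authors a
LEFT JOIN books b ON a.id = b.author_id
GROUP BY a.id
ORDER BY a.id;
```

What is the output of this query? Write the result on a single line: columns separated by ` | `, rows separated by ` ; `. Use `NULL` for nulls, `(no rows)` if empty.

LEFT JOIN keeps every authors row; unmatched ones get NULL for books columns.
Group by authors.id and compute COUNT(b.id). COUNT(col) of an all-NULL group is 0.
  1: ids {2, 5, 8} → COUNT(b.id)=3
  2: ids {1, 7, 11} → COUNT(b.id)=3
  4: ids {4, 6, 9, 10, 13} → COUNT(b.id)=5
  7: ids {3, 12} → COUNT(b.id)=2
  11: ids {—} → COUNT(b.id)=0

Mexico | 3 ; Japan | 3 ; Canada | 5 ; Japan | 2 ; Canada | 0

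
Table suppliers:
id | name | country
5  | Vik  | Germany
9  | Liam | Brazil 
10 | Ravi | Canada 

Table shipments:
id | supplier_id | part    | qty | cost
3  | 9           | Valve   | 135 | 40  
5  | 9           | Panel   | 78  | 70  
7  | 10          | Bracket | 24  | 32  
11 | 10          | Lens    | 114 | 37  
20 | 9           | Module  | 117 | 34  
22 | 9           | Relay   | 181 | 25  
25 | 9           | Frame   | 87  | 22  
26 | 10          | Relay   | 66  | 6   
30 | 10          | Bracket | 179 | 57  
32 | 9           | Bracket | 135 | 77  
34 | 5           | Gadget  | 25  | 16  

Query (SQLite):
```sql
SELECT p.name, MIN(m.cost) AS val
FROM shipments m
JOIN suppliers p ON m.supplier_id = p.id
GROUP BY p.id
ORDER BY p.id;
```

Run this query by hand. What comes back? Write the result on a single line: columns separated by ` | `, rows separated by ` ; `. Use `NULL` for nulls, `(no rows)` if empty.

Vik | 16 ; Liam | 22 ; Ravi | 6

Join each shipments row to its suppliers via supplier_id.
Group joined rows by suppliers.id; compute MIN(m.cost) per group.
  5: ids {34} → MIN(m.cost)=16
  9: ids {3, 5, 20, 22, 25, 32} → MIN(m.cost)=22
  10: ids {7, 11, 26, 30} → MIN(m.cost)=6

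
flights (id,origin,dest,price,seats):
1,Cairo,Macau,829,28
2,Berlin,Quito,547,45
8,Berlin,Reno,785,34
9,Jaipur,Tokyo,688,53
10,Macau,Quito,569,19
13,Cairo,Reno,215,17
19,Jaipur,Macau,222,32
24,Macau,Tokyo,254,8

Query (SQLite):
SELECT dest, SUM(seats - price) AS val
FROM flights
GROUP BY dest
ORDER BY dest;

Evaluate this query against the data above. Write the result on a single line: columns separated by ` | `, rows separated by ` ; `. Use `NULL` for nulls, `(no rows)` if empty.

For each row compute seats - price.
Group by dest; take SUM of the expression per group.
  Macau: ids {1, 19} → SUM(seats - price)=-991
  Quito: ids {2, 10} → SUM(seats - price)=-1052
  Reno: ids {8, 13} → SUM(seats - price)=-949
  Tokyo: ids {9, 24} → SUM(seats - price)=-881

Macau | -991 ; Quito | -1052 ; Reno | -949 ; Tokyo | -881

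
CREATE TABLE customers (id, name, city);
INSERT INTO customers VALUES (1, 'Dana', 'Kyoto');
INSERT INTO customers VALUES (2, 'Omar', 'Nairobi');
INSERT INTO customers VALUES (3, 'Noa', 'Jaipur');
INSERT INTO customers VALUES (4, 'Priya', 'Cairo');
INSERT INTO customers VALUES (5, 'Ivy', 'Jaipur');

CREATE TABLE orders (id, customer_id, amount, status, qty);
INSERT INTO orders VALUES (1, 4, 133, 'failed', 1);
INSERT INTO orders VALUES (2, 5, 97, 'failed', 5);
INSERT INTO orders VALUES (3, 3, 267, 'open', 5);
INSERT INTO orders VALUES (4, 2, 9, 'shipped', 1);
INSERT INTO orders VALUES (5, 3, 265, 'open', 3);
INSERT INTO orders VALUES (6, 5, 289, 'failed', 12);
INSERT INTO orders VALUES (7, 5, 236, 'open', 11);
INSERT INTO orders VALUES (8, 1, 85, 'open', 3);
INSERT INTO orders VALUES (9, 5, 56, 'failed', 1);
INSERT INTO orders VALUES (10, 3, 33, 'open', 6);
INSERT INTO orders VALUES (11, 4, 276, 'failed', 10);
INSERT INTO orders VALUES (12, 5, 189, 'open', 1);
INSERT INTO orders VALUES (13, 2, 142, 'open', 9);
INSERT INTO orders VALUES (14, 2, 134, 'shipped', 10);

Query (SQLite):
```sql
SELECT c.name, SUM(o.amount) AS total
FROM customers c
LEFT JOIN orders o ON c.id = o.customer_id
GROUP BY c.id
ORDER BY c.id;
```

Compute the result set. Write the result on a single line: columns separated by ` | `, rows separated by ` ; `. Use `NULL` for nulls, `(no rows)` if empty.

Dana | 85 ; Omar | 285 ; Noa | 565 ; Priya | 409 ; Ivy | 867

LEFT JOIN keeps every customers row; unmatched ones get NULL for orders columns.
Group by customers.id and compute SUM(o.amount). SUM over an all-NULL group is NULL.
  1: ids {8} → SUM(o.amount)=85
  2: ids {4, 13, 14} → SUM(o.amount)=285
  3: ids {3, 5, 10} → SUM(o.amount)=565
  4: ids {1, 11} → SUM(o.amount)=409
  5: ids {2, 6, 7, 9, 12} → SUM(o.amount)=867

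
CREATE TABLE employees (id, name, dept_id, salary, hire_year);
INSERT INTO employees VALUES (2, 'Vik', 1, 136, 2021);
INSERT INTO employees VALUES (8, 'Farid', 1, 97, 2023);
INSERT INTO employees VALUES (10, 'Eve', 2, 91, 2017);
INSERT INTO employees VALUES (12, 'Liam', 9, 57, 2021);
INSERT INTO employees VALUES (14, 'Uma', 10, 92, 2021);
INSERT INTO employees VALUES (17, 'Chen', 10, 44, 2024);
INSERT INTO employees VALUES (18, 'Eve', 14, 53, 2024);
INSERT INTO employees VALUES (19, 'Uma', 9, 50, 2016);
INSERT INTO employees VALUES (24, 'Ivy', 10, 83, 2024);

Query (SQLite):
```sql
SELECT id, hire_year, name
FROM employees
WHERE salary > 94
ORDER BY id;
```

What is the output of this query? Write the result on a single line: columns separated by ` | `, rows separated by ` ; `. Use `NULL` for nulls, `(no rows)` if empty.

salary > 94: ids {2, 8}

2 | 2021 | Vik ; 8 | 2023 | Farid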